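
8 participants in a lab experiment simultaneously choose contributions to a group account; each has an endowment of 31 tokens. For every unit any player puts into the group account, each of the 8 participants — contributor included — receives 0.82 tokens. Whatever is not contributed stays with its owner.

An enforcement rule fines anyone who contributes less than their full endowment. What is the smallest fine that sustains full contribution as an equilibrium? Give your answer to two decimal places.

5.58 tokens

Given the others contribute fully, the best deviation is to contribute 0 (any partial contribution still incurs the fine and gives up units whose private return 0.82 is below 1).
Deviating from 31 to 0 saves 31 tokens but forfeits the deviator's share of the drop in the group account: 0.82 × 31 = 25.42.
So the deviation gain is 31 − 25.42 = 5.58, and the fine must be at least 5.58 tokens to wipe it out.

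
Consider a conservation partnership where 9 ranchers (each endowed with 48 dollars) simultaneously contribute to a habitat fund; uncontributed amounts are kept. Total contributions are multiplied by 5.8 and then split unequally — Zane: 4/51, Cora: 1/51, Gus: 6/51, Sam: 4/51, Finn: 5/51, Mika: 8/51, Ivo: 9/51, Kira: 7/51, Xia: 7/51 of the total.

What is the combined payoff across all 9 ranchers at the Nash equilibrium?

662.40 dollars

Player j's private return per contributed unit is 5.8 × (j's share). Contributing is weakly dominant for j when that share is at least 1/5.8 = 0.1724, and contributing 0 is dominant otherwise.
Only Ivo (9/51) clears that bar, contributing 48; the remaining 8 contribute 0. Total contributed: 48.
The habitat fund pays out 5.8 × 48 = 278.40 in total (split across the unequal shares, but the aggregate is all that matters for the group sum).
The 8 free-riders keep 48 each, adding 384. Group total = 384 + 278.40 = 662.40.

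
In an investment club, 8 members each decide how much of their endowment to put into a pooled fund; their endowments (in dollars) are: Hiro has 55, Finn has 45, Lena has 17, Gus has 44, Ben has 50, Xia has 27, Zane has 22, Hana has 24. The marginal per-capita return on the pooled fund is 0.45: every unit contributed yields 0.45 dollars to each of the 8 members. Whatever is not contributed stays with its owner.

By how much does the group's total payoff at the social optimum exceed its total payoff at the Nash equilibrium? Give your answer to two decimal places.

The private return per contributed unit is 0.45 < 1 for everyone, so the Nash equilibrium is zero contribution and the group total is Σ E_j = 55 + 45 + 17 + 44 + 50 + 27 + 22 + 24 = 284.
Each contributed unit returns 3.600 to the group, so the social optimum is full contribution by everyone: group total = 3.600 × 284 = 1022.40.
Efficiency loss = (3.600 − 1) × 284 = 738.40.

738.40 dollars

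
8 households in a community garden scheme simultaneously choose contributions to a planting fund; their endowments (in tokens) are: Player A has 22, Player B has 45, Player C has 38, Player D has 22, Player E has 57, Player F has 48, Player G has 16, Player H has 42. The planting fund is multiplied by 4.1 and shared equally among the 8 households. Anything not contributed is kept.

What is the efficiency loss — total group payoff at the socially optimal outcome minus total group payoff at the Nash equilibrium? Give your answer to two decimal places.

899.00 tokens

The private return per contributed unit is 4.1/8 = 0.5125 < 1 for every player regardless of endowment, so the Nash equilibrium is zero contribution and the group total is Σ E_j = 22 + 45 + 38 + 22 + 57 + 48 + 16 + 42 = 290.
Each contributed unit returns 4.100 to the group, so the social optimum is full contribution by everyone: group total = 4.100 × 290 = 1189.00.
Efficiency loss = (4.100 − 1) × 290 = 899.00.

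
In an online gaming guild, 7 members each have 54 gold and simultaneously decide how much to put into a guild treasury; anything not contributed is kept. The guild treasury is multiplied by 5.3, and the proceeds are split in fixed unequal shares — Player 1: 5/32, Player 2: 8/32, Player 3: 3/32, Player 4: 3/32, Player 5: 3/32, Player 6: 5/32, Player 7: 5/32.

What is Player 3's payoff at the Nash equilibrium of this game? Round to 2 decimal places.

A player with share s gets back 5.3·s per unit contributed, so full contribution is dominant for anyone with s > 1/5.3 = 0.1887 and zero contribution is dominant for anyone below.
Only Player 2 (8/32) clears that bar, contributing 54; the remaining 6 contribute 0. Total contributed: 54.
Player 3 keeps 54 and receives 5.3 × 54 × 3/32 = 26.83 from the guild treasury, for a payoff of 80.83.

80.83 gold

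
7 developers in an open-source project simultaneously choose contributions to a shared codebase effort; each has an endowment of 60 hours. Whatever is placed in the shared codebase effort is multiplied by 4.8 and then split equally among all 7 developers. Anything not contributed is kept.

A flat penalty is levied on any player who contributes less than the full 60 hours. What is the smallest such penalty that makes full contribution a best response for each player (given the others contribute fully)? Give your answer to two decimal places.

18.86 hours

Given the others contribute fully, the best deviation is to contribute 0 (any partial contribution still incurs the fine and gives up units whose private return 0.6857 is below 1).
Deviating from 60 to 0 saves 60 hours but forfeits the deviator's share of the drop in the shared codebase effort: 4.8/7 × 60 = 41.14.
So the deviation gain is 60 − 41.14 = 18.86, and the fine must be at least 18.86 hours to wipe it out.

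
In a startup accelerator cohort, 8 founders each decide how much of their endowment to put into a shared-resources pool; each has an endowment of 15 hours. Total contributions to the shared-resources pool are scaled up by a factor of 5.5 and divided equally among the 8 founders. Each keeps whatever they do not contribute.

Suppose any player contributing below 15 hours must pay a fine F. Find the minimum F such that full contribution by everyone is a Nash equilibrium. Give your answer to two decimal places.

Given the others contribute fully, the best deviation is to contribute 0 (any partial contribution still incurs the fine and gives up units whose private return 0.6875 is below 1).
Deviating from 15 to 0 saves 15 hours but forfeits the deviator's share of the drop in the shared-resources pool: 5.5/8 × 15 = 10.31.
So the deviation gain is 15 − 10.31 = 4.69, and the fine must be at least 4.69 hours to wipe it out.

4.69 hours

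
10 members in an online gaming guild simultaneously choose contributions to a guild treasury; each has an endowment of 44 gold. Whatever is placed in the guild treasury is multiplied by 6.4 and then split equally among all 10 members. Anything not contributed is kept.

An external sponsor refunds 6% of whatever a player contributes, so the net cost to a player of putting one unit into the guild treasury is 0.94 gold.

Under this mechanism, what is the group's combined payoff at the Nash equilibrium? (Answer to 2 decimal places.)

440.00 gold

Even with the mechanism, each unit contributed returns only (6.4/10) / 0.94 = 0.6809 per unit of net cost, so contributing nothing is still dominant.
Everyone keeps their endowment and the group total is 10 × 44 = 440.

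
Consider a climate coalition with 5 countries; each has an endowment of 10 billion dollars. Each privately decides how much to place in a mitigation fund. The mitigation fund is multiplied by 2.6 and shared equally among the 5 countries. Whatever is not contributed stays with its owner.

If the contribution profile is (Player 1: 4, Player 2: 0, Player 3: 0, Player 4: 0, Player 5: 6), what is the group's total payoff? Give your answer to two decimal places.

66.00 billion dollars

Total contributed: 4 + 0 + 0 + 0 + 6 = 10; total kept: 5 × 10 − 10 = 40.
The mitigation fund pays out 2.6 × 10 = 26.00 in aggregate.
Group total = 40 + 26.00 = 66.00.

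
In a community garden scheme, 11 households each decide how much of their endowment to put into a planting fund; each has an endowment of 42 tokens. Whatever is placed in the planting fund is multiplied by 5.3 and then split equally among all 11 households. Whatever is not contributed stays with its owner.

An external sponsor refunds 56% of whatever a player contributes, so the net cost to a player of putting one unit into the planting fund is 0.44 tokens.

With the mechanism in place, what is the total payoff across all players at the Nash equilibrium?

Under the mechanism each unit contributed yields (5.3/11) / 0.44 = 1.0950 back to its contributor per unit of net cost, which exceeds 1, making full contribution the dominant choice for everyone.
So the Nash equilibrium is full contribution by all 11; the group earns 11 × (42 × 0.56 + 5.3 × 42) = 2707.32.

2707.32 tokens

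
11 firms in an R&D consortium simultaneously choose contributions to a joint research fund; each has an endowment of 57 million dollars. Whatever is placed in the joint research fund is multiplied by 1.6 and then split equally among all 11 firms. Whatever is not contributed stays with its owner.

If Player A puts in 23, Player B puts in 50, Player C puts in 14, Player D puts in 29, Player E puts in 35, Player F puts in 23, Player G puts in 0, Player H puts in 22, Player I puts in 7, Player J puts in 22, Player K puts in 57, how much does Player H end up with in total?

76.02 million dollars

Total contributed: 23 + 50 + 14 + 29 + 35 + 23 + 0 + 22 + 7 + 22 + 57 = 282.
Each receives 1.6 × 282 / 11 = 41.02 from the joint research fund.
Player H keeps 57 − 22 = 35, so Player H's payoff is 35 + 41.02 = 76.02.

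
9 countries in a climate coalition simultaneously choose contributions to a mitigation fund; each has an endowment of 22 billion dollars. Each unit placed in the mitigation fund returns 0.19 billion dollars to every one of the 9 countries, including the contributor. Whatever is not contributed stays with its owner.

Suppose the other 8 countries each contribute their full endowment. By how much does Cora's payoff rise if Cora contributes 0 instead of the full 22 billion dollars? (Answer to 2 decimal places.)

Switching from a contribution of 22 to 0 lets Cora keep an extra 22 billion dollars, but lowers the mitigation fund by 22, which costs Cora their own share of that drop: 0.19 × 22 = 4.18.
Net gain = 22 − 4.18 = 17.82. The private return per contributed unit (0.19) is below 1, so free-riding is indeed the best response regardless of what the others do.

17.82 billion dollars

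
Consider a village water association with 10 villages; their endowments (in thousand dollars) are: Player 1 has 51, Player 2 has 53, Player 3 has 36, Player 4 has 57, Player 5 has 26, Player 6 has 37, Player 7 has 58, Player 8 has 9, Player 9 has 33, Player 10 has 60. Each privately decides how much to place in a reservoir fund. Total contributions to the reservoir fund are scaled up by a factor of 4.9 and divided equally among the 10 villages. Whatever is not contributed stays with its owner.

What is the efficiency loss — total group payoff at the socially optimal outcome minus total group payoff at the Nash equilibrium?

1638.00 thousand dollars

The private return per contributed unit is 4.9/10 = 0.4900 < 1 for every player regardless of endowment, so the Nash equilibrium is zero contribution and the group total is Σ E_j = 51 + 53 + 36 + 57 + 26 + 37 + 58 + 9 + 33 + 60 = 420.
Each contributed unit returns 4.900 to the group, so the social optimum is full contribution by everyone: group total = 4.900 × 420 = 2058.00.
Efficiency loss = (4.900 − 1) × 420 = 1638.00.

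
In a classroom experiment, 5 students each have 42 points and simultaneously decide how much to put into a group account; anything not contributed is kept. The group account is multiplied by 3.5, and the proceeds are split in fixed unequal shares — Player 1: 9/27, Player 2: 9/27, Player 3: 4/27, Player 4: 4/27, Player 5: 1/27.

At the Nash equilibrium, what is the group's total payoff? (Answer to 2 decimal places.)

420.00 points

A player with share s gets back 3.5·s per unit contributed, so full contribution is dominant for anyone with s > 1/3.5 = 0.2857 and zero contribution is dominant for anyone below.
Player 1 and Player 2 clear that bar, contributing 42 each; the remaining 3 contribute 0. Total contributed: 84.
The group account pays out 3.5 × 84 = 294.00 in total (split across the unequal shares, but the aggregate is all that matters for the group sum).
The 3 free-riders keep 42 each, adding 126. Group total = 126 + 294.00 = 420.00.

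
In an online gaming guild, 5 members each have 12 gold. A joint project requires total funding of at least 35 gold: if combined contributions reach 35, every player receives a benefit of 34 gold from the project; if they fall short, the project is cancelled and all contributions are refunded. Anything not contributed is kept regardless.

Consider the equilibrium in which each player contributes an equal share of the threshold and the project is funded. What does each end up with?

39 gold

Equal share of the threshold: 35/5 = 7.
At this profile no one gains by cutting their contribution: any cut drops the total below 35, the project is cancelled, contributions are refunded, and the deviator ends with 12, which is less than 12 − 7 + 34 = 39. Contributing more than 7 just wastes the excess. So contributing exactly 7 is a best response.
Each player's payoff: 12 − 7 + 34 = 39.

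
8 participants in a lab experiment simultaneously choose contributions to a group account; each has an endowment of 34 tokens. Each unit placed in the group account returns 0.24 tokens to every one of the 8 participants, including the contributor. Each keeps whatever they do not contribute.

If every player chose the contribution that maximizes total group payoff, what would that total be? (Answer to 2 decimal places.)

522.24 tokens

Each contributed unit returns 1.920 to the group as a whole (0.24 to each of 8 players), which exceeds 1, so the social optimum is full contribution: group total = 1.920 × 272 = 522.24.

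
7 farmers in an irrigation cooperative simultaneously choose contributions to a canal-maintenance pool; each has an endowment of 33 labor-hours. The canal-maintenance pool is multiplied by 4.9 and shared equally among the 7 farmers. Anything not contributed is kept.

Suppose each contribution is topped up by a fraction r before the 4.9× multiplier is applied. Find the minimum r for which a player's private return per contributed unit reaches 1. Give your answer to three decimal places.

0.429

With matching at rate r, one contributed unit becomes (1 + r) in the canal-maintenance pool and returns 4.9 × (1 + r) / 7 to the contributor.
Setting this equal to 1: 1 + r = 7/4.9 = 1.4286.
So the minimum matching rate is r = 1.4286 − 1 = 0.429.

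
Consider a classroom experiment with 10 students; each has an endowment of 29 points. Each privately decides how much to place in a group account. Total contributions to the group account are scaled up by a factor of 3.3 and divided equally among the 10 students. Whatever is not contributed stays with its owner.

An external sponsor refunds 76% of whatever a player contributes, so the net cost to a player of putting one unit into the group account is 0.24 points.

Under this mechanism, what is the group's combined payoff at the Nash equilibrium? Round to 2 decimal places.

1177.40 points

The effective private return per unit is now (3.3/10) / 0.24 = 1.3750 > 1, so every player's dominant strategy flips to full contribution.
So the Nash equilibrium is full contribution by all 10; the group earns 10 × (29 × 0.76 + 3.3 × 29) = 1177.40.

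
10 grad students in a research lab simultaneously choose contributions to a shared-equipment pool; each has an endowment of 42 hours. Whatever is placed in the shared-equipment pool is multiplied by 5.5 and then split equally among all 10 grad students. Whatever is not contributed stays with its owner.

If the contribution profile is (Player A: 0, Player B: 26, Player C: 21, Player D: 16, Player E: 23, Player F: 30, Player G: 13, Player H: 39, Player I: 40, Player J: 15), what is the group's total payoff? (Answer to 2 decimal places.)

Total contributed: 0 + 26 + 21 + 16 + 23 + 30 + 13 + 39 + 40 + 15 = 223; total kept: 10 × 42 − 223 = 197.
The shared-equipment pool pays out 5.5 × 223 = 1226.50 in aggregate.
Group total = 197 + 1226.50 = 1423.50.

1423.50 hours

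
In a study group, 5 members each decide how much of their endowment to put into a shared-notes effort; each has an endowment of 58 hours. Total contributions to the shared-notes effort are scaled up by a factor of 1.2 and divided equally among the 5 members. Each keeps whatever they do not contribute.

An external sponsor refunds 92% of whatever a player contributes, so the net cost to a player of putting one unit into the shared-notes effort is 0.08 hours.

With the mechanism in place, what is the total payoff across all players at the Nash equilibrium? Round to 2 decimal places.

614.80 hours

Under the mechanism each unit contributed yields (1.2/5) / 0.08 = 3.0000 back to its contributor per unit of net cost, which exceeds 1, making full contribution the dominant choice for everyone.
So the Nash equilibrium is full contribution by all 5; the group earns 5 × (58 × 0.92 + 1.2 × 58) = 614.80.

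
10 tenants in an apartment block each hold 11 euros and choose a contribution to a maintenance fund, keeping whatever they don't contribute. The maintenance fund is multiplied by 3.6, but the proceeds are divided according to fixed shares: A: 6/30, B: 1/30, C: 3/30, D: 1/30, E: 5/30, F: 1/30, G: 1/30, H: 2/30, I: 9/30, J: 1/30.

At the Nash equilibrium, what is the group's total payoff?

A player with share s gets back 3.6·s per unit contributed, so full contribution is dominant for anyone with s > 1/3.6 = 0.2778 and zero contribution is dominant for anyone below.
I alone (share 9/30) is above the threshold, contributing 11; the remaining 9 contribute 0. Total contributed: 11.
The maintenance fund pays out 3.6 × 11 = 39.60 in total (split across the unequal shares, but the aggregate is all that matters for the group sum).
The 9 free-riders keep 11 each, adding 99. Group total = 99 + 39.60 = 138.60.

138.60 euros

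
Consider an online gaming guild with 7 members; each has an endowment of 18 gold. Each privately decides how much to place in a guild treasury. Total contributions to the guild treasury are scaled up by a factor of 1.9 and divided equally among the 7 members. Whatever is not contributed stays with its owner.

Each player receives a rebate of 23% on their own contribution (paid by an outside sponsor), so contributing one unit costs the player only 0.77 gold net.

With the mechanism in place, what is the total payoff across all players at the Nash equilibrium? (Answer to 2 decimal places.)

The effective private return is (1.9/7) / 0.77 = 0.3525, which is still under 1, so the mechanism doesn't change anyone's dominant strategy: zero contribution.
At the Nash equilibrium no one contributes; group total payoff = 7 × 18 = 126.

126.00 gold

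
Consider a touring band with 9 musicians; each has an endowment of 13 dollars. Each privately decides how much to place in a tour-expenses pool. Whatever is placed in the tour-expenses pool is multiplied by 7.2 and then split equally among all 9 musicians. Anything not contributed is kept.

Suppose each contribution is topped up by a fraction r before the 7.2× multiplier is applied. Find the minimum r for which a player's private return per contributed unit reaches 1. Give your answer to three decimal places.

With matching at rate r, one contributed unit becomes (1 + r) in the tour-expenses pool and returns 7.2 × (1 + r) / 9 to the contributor.
Setting this equal to 1: 1 + r = 9/7.2 = 1.2500.
So the minimum matching rate is r = 1.2500 − 1 = 0.250.

0.250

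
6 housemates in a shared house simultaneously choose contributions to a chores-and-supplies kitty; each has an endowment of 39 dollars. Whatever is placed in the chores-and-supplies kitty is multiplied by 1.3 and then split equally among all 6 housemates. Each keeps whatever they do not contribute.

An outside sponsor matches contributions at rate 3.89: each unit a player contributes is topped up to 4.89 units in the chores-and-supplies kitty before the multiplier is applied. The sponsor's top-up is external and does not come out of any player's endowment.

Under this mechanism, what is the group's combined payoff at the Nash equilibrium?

Under the mechanism each unit contributed yields 1.3 × 4.89 / 6 = 1.0595 back to its contributor per unit of net cost, which exceeds 1, making full contribution the dominant choice for everyone.
So the Nash equilibrium is full contribution by all 6; the group earns 1.3 × 4.89 × 234 = 1487.54.

1487.54 dollars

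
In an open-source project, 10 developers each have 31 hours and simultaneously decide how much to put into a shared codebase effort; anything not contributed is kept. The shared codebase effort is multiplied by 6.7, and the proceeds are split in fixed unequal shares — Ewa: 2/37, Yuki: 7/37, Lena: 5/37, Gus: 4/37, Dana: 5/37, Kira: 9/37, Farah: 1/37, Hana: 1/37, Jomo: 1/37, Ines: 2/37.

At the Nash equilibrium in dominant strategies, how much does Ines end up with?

53.45 hours

A player with share s gets back 6.7·s per unit contributed, so full contribution is dominant for anyone with s > 1/6.7 = 0.1493 and zero contribution is dominant for anyone below.
The shares above 0.1493 belong to Yuki and Kira, contributing 31 each; the remaining 8 contribute 0. Total contributed: 62.
Ines keeps 31 and receives 6.7 × 62 × 2/37 = 22.45 from the shared codebase effort, for a payoff of 53.45.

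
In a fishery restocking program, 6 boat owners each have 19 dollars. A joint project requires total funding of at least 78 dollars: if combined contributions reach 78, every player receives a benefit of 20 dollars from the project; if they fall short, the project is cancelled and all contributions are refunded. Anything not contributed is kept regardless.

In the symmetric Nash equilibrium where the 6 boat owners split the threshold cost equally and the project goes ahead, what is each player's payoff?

Equal share of the threshold: 78/6 = 13.
At this profile no one gains by cutting their contribution: any cut drops the total below 78, the project is cancelled, contributions are refunded, and the deviator ends with 19, which is less than 19 − 13 + 20 = 26. Contributing more than 13 just wastes the excess. So contributing exactly 13 is a best response.
Each player's payoff: 19 − 13 + 20 = 26.

26 dollars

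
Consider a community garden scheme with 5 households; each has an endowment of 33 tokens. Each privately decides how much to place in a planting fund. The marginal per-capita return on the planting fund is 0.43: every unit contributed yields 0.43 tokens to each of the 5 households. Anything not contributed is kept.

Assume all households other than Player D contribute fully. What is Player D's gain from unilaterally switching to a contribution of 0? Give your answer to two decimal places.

Switching from a contribution of 33 to 0 lets Player D keep an extra 33 tokens, but lowers the planting fund by 33, which costs Player D their own share of that drop: 0.43 × 33 = 14.19.
Net gain = 33 − 14.19 = 18.81. The private return per contributed unit (0.43) is below 1, so free-riding is indeed the best response regardless of what the others do.

18.81 tokens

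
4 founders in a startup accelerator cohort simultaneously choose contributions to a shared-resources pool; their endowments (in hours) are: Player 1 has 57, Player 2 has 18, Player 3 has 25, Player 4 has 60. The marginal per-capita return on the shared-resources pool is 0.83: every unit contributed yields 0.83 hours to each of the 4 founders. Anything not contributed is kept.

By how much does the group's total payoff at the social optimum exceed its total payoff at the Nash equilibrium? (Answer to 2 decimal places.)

The private return per contributed unit is 0.83 < 1 for everyone, so the Nash equilibrium is zero contribution and the group total is Σ E_j = 57 + 18 + 25 + 60 = 160.
Each contributed unit returns 3.320 to the group, so the social optimum is full contribution by everyone: group total = 3.320 × 160 = 531.20.
Efficiency loss = (3.320 − 1) × 160 = 371.20.

371.20 hours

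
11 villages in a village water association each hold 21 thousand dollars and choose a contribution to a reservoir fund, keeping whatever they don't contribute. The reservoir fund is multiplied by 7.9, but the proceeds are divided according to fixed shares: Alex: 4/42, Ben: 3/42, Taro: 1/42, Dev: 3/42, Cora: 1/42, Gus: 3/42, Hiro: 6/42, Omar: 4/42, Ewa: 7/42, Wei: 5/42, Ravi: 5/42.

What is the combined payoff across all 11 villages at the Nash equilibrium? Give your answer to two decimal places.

520.80 thousand dollars

Each unit j contributes comes back to j as 7.9 × (j's share), so j prefers to contribute only if that share exceeds 1/7.9 = 0.1266; otherwise keeping the unit dominates.
Hiro and Ewa clear that bar, contributing 21 each; the remaining 9 contribute 0. Total contributed: 42.
The reservoir fund pays out 7.9 × 42 = 331.80 in total (split across the unequal shares, but the aggregate is all that matters for the group sum).
The 9 free-riders keep 21 each, adding 189. Group total = 189 + 331.80 = 520.80.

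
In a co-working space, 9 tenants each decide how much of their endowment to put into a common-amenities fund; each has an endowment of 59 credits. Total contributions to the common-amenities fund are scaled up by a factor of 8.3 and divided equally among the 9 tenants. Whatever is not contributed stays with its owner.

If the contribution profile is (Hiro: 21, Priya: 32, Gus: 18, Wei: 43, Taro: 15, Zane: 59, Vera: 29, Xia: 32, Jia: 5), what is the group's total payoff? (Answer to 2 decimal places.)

Total contributed: 21 + 32 + 18 + 43 + 15 + 59 + 29 + 32 + 5 = 254; total kept: 9 × 59 − 254 = 277.
The common-amenities fund pays out 8.3 × 254 = 2108.20 in aggregate.
Group total = 277 + 2108.20 = 2385.20.

2385.20 credits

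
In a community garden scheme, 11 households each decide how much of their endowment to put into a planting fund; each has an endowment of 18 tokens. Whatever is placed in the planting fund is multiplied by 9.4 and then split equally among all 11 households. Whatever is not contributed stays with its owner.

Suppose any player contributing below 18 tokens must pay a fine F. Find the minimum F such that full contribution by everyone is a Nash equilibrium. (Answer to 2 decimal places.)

2.62 tokens

Given the others contribute fully, the best deviation is to contribute 0 (any partial contribution still incurs the fine and gives up units whose private return 0.8545 is below 1).
Deviating from 18 to 0 saves 18 tokens but forfeits the deviator's share of the drop in the planting fund: 9.4/11 × 18 = 15.38.
So the deviation gain is 18 − 15.38 = 2.62, and the fine must be at least 2.62 tokens to wipe it out.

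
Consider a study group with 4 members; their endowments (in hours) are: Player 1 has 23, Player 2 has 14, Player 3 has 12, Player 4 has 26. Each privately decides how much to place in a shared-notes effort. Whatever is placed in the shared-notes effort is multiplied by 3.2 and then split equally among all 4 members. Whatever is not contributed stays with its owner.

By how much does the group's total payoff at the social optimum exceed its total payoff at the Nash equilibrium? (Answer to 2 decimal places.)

165.00 hours

The private return per contributed unit is 3.2/4 = 0.8000 < 1 for every player regardless of endowment, so the Nash equilibrium is zero contribution and the group total is Σ E_j = 23 + 14 + 12 + 26 = 75.
Each contributed unit returns 3.200 to the group, so the social optimum is full contribution by everyone: group total = 3.200 × 75 = 240.00.
Efficiency loss = (3.200 − 1) × 75 = 165.00.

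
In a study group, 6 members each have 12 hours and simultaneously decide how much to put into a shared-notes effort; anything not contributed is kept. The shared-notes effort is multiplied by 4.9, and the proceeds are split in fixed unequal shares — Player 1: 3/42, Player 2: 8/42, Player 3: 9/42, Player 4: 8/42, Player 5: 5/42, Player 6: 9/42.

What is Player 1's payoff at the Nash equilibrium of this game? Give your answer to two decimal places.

20.40 hours

For player j, contributing a unit is worthwhile iff 4.9 × (j's share) ≥ 1, i.e. iff j's share is at least 0.2041.
The shares above 0.2041 belong to Player 3 and Player 6, contributing 12 each; the remaining 4 contribute 0. Total contributed: 24.
Player 1 keeps 12 and receives 4.9 × 24 × 3/42 = 8.40 from the shared-notes effort, for a payoff of 20.40.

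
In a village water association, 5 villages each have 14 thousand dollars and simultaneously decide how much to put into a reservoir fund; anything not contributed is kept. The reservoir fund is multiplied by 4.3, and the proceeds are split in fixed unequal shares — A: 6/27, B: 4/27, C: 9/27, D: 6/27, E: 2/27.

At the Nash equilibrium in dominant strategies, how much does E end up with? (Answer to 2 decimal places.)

18.46 thousand dollars

Each unit j contributes comes back to j as 4.3 × (j's share), so j prefers to contribute only if that share exceeds 1/4.3 = 0.2326; otherwise keeping the unit dominates.
C alone (share 9/27) is above the threshold, contributing 14; the remaining 4 contribute 0. Total contributed: 14.
E keeps 14 and receives 4.3 × 14 × 2/27 = 4.46 from the reservoir fund, for a payoff of 18.46.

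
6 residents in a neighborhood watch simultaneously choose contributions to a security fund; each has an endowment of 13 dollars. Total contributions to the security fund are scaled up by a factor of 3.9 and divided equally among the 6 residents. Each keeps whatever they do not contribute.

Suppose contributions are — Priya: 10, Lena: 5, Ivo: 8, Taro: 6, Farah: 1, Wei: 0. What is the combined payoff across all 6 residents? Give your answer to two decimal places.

Total contributed: 10 + 5 + 8 + 6 + 1 + 0 = 30; total kept: 6 × 13 − 30 = 48.
The security fund pays out 3.9 × 30 = 117.00 in aggregate.
Group total = 48 + 117.00 = 165.00.

165.00 dollars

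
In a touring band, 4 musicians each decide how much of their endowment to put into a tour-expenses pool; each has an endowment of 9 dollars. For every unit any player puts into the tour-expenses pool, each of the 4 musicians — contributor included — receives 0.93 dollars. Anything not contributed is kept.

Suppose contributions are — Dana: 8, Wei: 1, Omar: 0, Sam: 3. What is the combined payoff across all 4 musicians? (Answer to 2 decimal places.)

Total contributed: 8 + 1 + 0 + 3 = 12; total kept: 4 × 9 − 12 = 24.
The tour-expenses pool pays out 0.93 × 4 × 12 = 44.64 in aggregate.
Group total = 24 + 44.64 = 68.64.

68.64 dollars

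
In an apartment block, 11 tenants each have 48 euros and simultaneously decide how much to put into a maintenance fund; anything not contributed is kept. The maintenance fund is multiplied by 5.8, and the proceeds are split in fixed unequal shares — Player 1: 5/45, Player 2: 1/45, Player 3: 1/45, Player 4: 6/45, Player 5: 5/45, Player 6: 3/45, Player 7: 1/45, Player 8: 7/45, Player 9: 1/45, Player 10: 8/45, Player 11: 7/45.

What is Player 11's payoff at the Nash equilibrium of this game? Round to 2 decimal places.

91.31 euros

A player with share s gets back 5.8·s per unit contributed, so full contribution is dominant for anyone with s > 1/5.8 = 0.1724 and zero contribution is dominant for anyone below.
The only share above 0.1724 is Player 10's 8/45, contributing 48; the remaining 10 contribute 0. Total contributed: 48.
Player 11 keeps 48 and receives 5.8 × 48 × 7/45 = 43.31 from the maintenance fund, for a payoff of 91.31.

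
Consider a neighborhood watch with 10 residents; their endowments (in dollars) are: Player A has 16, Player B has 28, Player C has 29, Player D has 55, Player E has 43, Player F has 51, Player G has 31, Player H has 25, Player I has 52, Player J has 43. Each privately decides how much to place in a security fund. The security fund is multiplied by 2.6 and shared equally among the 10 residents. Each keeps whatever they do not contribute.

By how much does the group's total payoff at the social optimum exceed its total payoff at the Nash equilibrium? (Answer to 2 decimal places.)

596.80 dollars

The private return per contributed unit is 2.6/10 = 0.2600 < 1 for every player regardless of endowment, so the Nash equilibrium is zero contribution and the group total is Σ E_j = 16 + 28 + 29 + 55 + 43 + 51 + 31 + 25 + 52 + 43 = 373.
Each contributed unit returns 2.600 to the group, so the social optimum is full contribution by everyone: group total = 2.600 × 373 = 969.80.
Efficiency loss = (2.600 − 1) × 373 = 596.80.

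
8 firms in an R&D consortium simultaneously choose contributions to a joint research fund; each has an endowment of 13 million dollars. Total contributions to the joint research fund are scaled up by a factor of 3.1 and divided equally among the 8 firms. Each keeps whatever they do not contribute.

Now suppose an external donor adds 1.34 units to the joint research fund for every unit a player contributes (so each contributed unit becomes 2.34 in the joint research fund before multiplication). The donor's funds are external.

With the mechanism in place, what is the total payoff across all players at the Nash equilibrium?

With the mechanism, a contributed unit returns 3.1 × 2.34 / 8 = 0.9068 per unit of net cost — still below 1 — so contributing 0 remains dominant for every player.
Everyone keeps their endowment and the group total is 8 × 13 = 104.

104.00 million dollars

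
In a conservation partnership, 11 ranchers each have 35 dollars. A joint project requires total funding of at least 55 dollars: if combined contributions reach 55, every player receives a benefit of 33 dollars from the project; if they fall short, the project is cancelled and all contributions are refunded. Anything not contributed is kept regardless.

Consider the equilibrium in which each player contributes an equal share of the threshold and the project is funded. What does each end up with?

Equal share of the threshold: 55/11 = 5.
At this profile no one gains by cutting their contribution: any cut drops the total below 55, the project is cancelled, contributions are refunded, and the deviator ends with 35, which is less than 35 − 5 + 33 = 63. Contributing more than 5 just wastes the excess. So contributing exactly 5 is a best response.
Each player's payoff: 35 − 5 + 33 = 63.

63 dollars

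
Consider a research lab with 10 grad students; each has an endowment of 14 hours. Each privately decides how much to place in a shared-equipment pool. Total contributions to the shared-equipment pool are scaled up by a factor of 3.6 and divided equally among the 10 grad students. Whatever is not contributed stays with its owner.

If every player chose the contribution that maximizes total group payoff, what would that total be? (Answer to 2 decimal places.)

504.00 hours

Each contributed unit returns 3.600 to the group as a whole (0.3600 to each of 10 players), which exceeds 1, so the social optimum is full contribution: group total = 3.600 × 140 = 504.00.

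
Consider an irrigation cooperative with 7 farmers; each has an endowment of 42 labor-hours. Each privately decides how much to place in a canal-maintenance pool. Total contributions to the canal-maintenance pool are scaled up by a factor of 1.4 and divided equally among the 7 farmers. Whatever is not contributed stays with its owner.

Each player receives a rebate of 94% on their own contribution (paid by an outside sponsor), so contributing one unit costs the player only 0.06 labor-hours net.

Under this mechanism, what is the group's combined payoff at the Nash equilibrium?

With the mechanism, a contributed unit returns (1.4/7) / 0.06 = 3.3333 per unit of net cost to the contributor — now above 1 — so contributing fully is weakly dominant for every player.
So the Nash equilibrium is full contribution by all 7; the group earns 7 × (42 × 0.94 + 1.4 × 42) = 687.96.

687.96 labor-hours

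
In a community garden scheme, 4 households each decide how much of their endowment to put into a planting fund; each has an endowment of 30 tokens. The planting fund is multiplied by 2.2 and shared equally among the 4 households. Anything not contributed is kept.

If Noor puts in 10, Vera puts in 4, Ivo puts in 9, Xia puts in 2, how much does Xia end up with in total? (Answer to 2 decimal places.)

Total contributed: 10 + 4 + 9 + 2 = 25.
Each receives 2.2 × 25 / 4 = 13.75 from the planting fund.
Xia keeps 30 − 2 = 28, so Xia's payoff is 28 + 13.75 = 41.75.

41.75 tokens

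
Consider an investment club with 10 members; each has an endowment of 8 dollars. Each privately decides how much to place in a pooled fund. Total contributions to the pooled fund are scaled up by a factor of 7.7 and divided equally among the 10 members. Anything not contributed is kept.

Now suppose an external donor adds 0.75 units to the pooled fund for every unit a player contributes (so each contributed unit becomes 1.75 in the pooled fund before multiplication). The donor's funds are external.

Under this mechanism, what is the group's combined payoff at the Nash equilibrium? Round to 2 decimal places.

1078.00 dollars

The effective private return per unit is now 7.7 × 1.75 / 10 = 1.3475 > 1, so every player's dominant strategy flips to full contribution.
So the Nash equilibrium is full contribution by all 10; the group earns 7.7 × 1.75 × 80 = 1078.00.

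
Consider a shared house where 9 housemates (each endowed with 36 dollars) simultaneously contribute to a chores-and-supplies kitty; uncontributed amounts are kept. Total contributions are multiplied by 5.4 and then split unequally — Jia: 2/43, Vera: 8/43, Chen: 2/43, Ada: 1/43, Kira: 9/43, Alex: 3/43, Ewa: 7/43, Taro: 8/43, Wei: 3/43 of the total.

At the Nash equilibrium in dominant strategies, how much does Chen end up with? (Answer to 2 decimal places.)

Each unit j contributes comes back to j as 5.4 × (j's share), so j prefers to contribute only if that share exceeds 1/5.4 = 0.1852; otherwise keeping the unit dominates.
The shares above 0.1852 belong to Vera, Kira and Taro, contributing 36 each; the remaining 6 contribute 0. Total contributed: 108.
Chen keeps 36 and receives 5.4 × 108 × 2/43 = 27.13 from the chores-and-supplies kitty, for a payoff of 63.13.

63.13 dollars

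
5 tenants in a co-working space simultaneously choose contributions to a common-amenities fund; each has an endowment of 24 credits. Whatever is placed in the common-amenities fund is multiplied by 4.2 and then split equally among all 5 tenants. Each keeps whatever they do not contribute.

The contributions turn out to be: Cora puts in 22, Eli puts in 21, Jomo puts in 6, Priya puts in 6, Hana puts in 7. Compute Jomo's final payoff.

70.08 credits

Total contributed: 22 + 21 + 6 + 6 + 7 = 62.
Each receives 4.2 × 62 / 5 = 52.08 from the common-amenities fund.
Jomo keeps 24 − 6 = 18, so Jomo's payoff is 18 + 52.08 = 70.08.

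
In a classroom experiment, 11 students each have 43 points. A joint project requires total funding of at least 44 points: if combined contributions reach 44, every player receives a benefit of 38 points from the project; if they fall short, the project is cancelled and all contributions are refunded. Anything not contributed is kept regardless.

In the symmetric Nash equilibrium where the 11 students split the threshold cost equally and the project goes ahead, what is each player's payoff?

77 points

Equal share of the threshold: 44/11 = 4.
At this profile no one gains by cutting their contribution: any cut drops the total below 44, the project is cancelled, contributions are refunded, and the deviator ends with 43, which is less than 43 − 4 + 38 = 77. Contributing more than 4 just wastes the excess. So contributing exactly 4 is a best response.
Each player's payoff: 43 − 4 + 38 = 77.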